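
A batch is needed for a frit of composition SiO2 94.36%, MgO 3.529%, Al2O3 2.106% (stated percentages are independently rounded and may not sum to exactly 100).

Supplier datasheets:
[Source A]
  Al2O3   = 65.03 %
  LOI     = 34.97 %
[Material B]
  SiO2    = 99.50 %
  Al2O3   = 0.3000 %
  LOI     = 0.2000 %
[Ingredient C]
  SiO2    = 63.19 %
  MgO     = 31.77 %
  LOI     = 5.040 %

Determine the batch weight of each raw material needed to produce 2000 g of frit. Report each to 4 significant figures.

All arithmetic keeps exact precision in all steps; the intermediate values appear rounded off to 4 significant digits as written; a single rounding yields each reported value — derived quantities are recomputed at full precision (the three compositions, yield, LOI, totals, glass mass) using the weight values at 2000 g of glass, exactly as printed in problem or answer.
Oxide mass targets, per 2000 g frit:
  SiO2: 94.36% × 2000 = 1887 g
  MgO: 3.529% × 2000 = 70.58 g
  Al2O3: 2.106% × 2000 = 42.12 g
Mass-balance tally per oxide from the weights as reported, for the quoted basis mass (delivered sums recover each target inside rounding margins):
  SiO2: 1756·0.9950 + 222.2·0.6319 = 1888 g (target 1887 g)
  MgO: 222.2·0.3177 = 70.59 g (target 70.58 g)
  Al2O3: 56.67·0.6503 + 1756·0.003000 = 42.12 g (target 42.12 g)
Glass-mass closure: Σ batch − LOI loss = 2000 g (summing oxide targets gives 2000 g; versus the stated basis of 2000 g — gaps are rounding artifacts).
Batch grand total — Σ batch = 2035 g; LOI loss = Σ batch·LOI = 34.53 g; the yield ratio, glass ÷ batch: 98.30%.

Batch per 2000 g frit:
  Source A: 56.67 g
  Material B: 1756 g
  Ingredient C: 222.2 g
Total batch = 2035 g; LOI loss = 34.53 g; yield = 98.30%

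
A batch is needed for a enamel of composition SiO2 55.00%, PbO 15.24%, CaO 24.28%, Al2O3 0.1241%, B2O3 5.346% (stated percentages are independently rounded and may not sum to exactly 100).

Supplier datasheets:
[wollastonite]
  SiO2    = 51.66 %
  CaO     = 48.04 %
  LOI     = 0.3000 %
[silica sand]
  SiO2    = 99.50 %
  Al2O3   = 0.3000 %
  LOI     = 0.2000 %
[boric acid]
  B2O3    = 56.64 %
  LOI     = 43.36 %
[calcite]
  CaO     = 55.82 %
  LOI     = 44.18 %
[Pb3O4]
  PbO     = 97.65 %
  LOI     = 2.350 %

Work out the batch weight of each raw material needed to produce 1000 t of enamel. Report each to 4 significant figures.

Rounding to four significant figures governs every intermediate as shown; all arithmetic runs at exact precision end to end; every reported number takes exactly one rounding; derived quantities are computed in exact precision (the five compositions, yield, totals, LOI, glass mass) from the weighed amounts on 1000 t of glass precisely as stated by question or answer.
Target masses of each oxide per 1000 t enamel:
  SiO2: 55.00% × 1000 = 550.0 t
  PbO: 15.24% × 1000 = 152.4 t
  CaO: 24.28% × 1000 = 242.8 t
  Al2O3: 0.1241% × 1000 = 1.241 t
  B2O3: 5.346% × 1000 = 53.46 t
Per-oxide balance check from the weights as reported, for the quoted basis mass (delivered sums recover each target net of answer rounding effects):
  SiO2: 267.9·0.5166 + 413.7·0.9950 = 550.0 t (target 550.0 t)
  PbO: 156.1·0.9765 = 152.4 t (target 152.4 t)
  CaO: 267.9·0.4804 + 204.4·0.5582 = 242.8 t (target 242.8 t)
  Al2O3: 413.7·0.003000 = 1.241 t (target 1.241 t)
  B2O3: 94.39·0.5664 = 53.46 t (target 53.46 t)
Mass balance on the glass: batch total minus LOI = 1000 t (the Σ of target masses is 999.9 t; against the stated basis, 1000 t — rounding explains the deltas).
Total batch = Σ batch = 1136 t; LOI removed, Σ of batch·LOI: 136.5 t; the yield ratio, glass ÷ batch: 87.99%.

Batch per 1000 t enamel:
  wollastonite: 267.9 t
  silica sand: 413.7 t
  boric acid: 94.39 t
  calcite: 204.4 t
  Pb3O4: 156.1 t
Total batch = 1136 t; LOI loss = 136.5 t; yield = 87.99%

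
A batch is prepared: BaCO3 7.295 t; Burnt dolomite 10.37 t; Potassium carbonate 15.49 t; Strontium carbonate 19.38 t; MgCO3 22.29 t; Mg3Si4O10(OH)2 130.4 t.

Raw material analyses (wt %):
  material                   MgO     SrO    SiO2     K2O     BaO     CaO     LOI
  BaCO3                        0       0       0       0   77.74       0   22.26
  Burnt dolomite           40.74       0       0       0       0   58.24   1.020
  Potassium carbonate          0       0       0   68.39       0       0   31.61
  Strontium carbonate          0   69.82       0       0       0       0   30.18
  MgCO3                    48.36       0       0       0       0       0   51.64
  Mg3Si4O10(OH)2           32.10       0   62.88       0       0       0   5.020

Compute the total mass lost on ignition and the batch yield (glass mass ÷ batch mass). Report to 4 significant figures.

Intermediates are displayed, with 4-significant-digit rounding, as written. Every computation maintains full float precision from first step to last; every reported figure takes just one rounding. Derived quantities are computed in exact precision (the six compositions, the totals, net glass mass, LOI, yield) using the weight values on 174.7 t of glass precisely as stated by the problem or the answer.
Per-material ignition loss:
  BaCO3: 7.295 × 0.2226 = 1.624 t
  Burnt dolomite: 10.37 × 0.01020 = 0.1058 t
  Potassium carbonate: 15.49 × 0.3161 = 4.896 t
  Strontium carbonate: 19.38 × 0.3018 = 5.849 t
  MgCO3: 22.29 × 0.5164 = 11.51 t
  Mg3Si4O10(OH)2: 130.4 × 0.05020 = 6.546 t
Total LOI = 30.53 t
Glass = batch − LOI = 205.2 − 30.53 = 174.7 t

LOI loss = 30.53 t; glass = 174.7 t; yield = 85.12%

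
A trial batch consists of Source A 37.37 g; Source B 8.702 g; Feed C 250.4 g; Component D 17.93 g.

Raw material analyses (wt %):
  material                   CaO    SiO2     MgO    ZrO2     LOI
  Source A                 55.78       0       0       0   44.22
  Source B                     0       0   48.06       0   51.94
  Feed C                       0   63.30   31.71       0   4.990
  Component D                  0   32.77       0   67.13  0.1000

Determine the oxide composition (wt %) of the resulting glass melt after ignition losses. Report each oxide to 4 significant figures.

All internal work maintains full float precision through every step. In-progress results are displayed, rounded to four significant figures, within the worked lines; every reported figure includes exactly one rounding; derived quantities (yield, the four compositions, ignition loss, totals, glass mass) are recomputed in full precision from the batch weights per 280.8 g of glass exactly as printed in the question or the answer.
Delivered oxide masses:
  CaO: 37.37·0.5578 = 20.84 g
  SiO2: 250.4·0.6330 + 17.93·0.3277 = 164.4 g
  MgO: 8.702·0.4806 + 250.4·0.3171 = 83.58 g
  ZrO2: 17.93·0.6713 = 12.04 g
LOI: 37.37·0.4422 + 8.702·0.5194 + 250.4·0.04990 + 17.93·0.001000 = 33.56 g
batch − LOI leaves glass = 314.4 − 33.56 = 280.8 g (= Σ oxide masses)
wt %: oxide over glass, times 100

Glass mass = 280.8 g (batch 314.4 − LOI 33.56).
Composition: CaO 7.422%, SiO2 58.53%, MgO 29.76%, ZrO2 4.286%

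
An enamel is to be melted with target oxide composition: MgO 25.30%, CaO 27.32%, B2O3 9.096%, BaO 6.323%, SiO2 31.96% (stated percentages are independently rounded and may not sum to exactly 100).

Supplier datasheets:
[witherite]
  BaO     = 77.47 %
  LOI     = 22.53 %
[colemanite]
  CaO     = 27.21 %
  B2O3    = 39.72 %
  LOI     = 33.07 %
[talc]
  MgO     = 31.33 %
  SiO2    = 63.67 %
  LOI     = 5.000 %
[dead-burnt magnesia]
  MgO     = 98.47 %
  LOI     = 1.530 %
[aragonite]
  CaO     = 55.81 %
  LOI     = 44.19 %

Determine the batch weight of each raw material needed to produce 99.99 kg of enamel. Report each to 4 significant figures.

Full float precision is kept in every operation — intermediates are displayed, rounded to four significant digits, in the working; each reported result takes a single rounding; derived quantities are recomputed from the batch weights at 99.99 kg of glass at full float precision (LOI, the totals, the yield, glass mass, the five compositions) exactly as printed in problem or answer.
Oxide mass targets, per 99.99 kg enamel:
  MgO: 25.30% × 99.99 = 25.30 kg
  CaO: 27.32% × 99.99 = 27.32 kg
  B2O3: 9.096% × 99.99 = 9.095 kg
  BaO: 6.323% × 99.99 = 6.322 kg
  SiO2: 31.96% × 99.99 = 31.96 kg
Sums-versus-targets review working from each reported weight, versus the basis set out (oxide sums agree with the targets once rounding is allowed for):
  MgO: 50.19·0.3133 + 9.721·0.9847 = 25.30 kg (target 25.30 kg)
  CaO: 22.90·0.2721 + 37.78·0.5581 = 27.32 kg (target 27.32 kg)
  B2O3: 22.90·0.3972 = 9.096 kg (target 9.095 kg)
  BaO: 8.161·0.7747 = 6.322 kg (target 6.322 kg)
  SiO2: 50.19·0.6367 = 31.96 kg (target 31.96 kg)
Mass balance on the glass: total batch − LOI = 99.99 kg (the targets, summed, come to 99.99 kg; stated basis 99.99 kg — any gap is answer rounding).
Batch grand total — Σ batch = 128.8 kg; LOI loss = Σ batch·LOI = 28.76 kg; the yield ratio, glass ÷ batch: 77.66%.

Batch per 99.99 kg enamel:
  witherite: 8.161 kg
  colemanite: 22.90 kg
  talc: 50.19 kg
  dead-burnt magnesia: 9.721 kg
  aragonite: 37.78 kg
Total batch = 128.8 kg; LOI loss = 28.76 kg; yield = 77.66%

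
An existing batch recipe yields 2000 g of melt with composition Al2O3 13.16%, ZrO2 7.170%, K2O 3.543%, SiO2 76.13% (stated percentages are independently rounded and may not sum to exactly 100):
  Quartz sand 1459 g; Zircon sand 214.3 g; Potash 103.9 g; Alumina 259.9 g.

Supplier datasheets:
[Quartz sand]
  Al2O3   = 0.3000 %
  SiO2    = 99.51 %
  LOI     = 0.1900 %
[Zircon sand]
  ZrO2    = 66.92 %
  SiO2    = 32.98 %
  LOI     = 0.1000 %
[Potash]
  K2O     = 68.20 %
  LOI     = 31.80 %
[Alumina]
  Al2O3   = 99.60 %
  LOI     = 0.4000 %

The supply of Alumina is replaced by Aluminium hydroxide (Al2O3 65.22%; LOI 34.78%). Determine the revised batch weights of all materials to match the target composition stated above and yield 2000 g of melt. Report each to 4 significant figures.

Revised batch per 2000 g melt:
  Quartz sand: 1459 g
  Zircon sand: 214.3 g
  Potash: 103.9 g
  Aluminium hydroxide: 396.8 g
Total batch = 2174 g; LOI loss = 174.0 g

All arithmetic maintains exact precision at every stage. The intermediate values appear rounded to 4 significant digits on the page. Every reported figure includes exactly one rounding; all derived quantities are recomputed starting from the weights at 2000 g of glass at exact precision (the totals, the yield, four oxide percentages, ignition loss, glass mass), exactly as shown in the problem or answer text.
Oxide-by-oxide targets in 2000 g melt:
  Al2O3: 13.16% × 2000 = 263.2 g
  ZrO2: 7.170% × 2000 = 143.4 g
  K2O: 3.543% × 2000 = 70.86 g
  SiO2: 76.13% × 2000 = 1523 g
Balance tally, oxide-wise, per the reported batch figures, relative to the basis at hand (target by target, the sums agree net of answer rounding effects):
  Al2O3: 1459·0.003000 + 396.8·0.6522 = 263.2 g (target 263.2 g)
  ZrO2: 214.3·0.6692 = 143.4 g (target 143.4 g)
  K2O: 103.9·0.6820 = 70.86 g (target 70.86 g)
  SiO2: 1459·0.9951 + 214.3·0.3298 = 1523 g (target 1523 g)
Auditing the glass mass value: net batch after ignition = 2000 g (summing oxide targets gives 2000 g; with the basis standing at 2000 g — any gap is answer rounding).
Whole-batch sum: Σ batch = 2174 g; Σ batch·LOI gives LOI loss = 174.0 g; yield = glass ÷ total batch = 91.99%.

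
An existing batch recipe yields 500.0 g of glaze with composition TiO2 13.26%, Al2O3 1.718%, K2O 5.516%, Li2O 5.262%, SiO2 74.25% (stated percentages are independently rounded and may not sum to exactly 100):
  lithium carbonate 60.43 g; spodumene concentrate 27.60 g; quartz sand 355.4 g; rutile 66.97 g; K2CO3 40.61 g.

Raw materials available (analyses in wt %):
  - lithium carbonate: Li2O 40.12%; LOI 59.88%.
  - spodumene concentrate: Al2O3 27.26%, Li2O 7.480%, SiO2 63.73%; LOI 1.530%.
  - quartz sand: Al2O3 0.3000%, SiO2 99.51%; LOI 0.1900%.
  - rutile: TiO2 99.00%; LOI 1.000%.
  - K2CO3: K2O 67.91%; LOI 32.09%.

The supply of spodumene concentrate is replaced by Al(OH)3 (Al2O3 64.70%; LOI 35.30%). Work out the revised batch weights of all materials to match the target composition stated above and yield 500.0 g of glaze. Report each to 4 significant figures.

Revised batch per 500.0 g glaze:
  lithium carbonate: 65.58 g
  Al(OH)3: 11.55 g
  quartz sand: 373.1 g
  rutile: 66.97 g
  K2CO3: 40.61 g
Total batch = 557.8 g; LOI loss = 57.76 g

Values along the way are displayed rounded to four significant figures in the working — the working math keeps exact precision from first step to last; exactly one rounding goes into every reported number; the derived quantities are rebuilt in full float precision (net glass mass, the five compositions, the yield, LOI, the totals) from the batch weights per 500.0 g of glass, precisely as stated by the problem or answer text.
Oxide-by-oxide targets in 500.0 g glaze:
  TiO2: 13.26% × 500.0 = 66.30 g
  Al2O3: 1.718% × 500.0 = 8.590 g
  K2O: 5.516% × 500.0 = 27.58 g
  Li2O: 5.262% × 500.0 = 26.31 g
  SiO2: 74.25% × 500.0 = 371.2 g
Oxide-by-oxide audit given the weights on record, per the basis as stated (sums match the target masses net of answer rounding effects):
  TiO2: 66.97·0.9900 = 66.30 g (target 66.30 g)
  Al2O3: 11.55·0.6470 + 373.1·0.003000 = 8.592 g (target 8.590 g)
  K2O: 40.61·0.6791 = 27.58 g (target 27.58 g)
  Li2O: 65.58·0.4012 = 26.31 g (target 26.31 g)
  SiO2: 373.1·0.9951 = 371.3 g (target 371.2 g)
Auditing the glass mass value: batch Σ − ignition loss = 500.1 g (per-oxide target masses sum to 500.0 g; basis as stated: 500.0 g — deltas are rounding alone).
Adding the batch up: Σ batch = 557.8 g; LOI loss = Σ batch·LOI = 57.76 g; glass ÷ batch gives a yield of 89.65%.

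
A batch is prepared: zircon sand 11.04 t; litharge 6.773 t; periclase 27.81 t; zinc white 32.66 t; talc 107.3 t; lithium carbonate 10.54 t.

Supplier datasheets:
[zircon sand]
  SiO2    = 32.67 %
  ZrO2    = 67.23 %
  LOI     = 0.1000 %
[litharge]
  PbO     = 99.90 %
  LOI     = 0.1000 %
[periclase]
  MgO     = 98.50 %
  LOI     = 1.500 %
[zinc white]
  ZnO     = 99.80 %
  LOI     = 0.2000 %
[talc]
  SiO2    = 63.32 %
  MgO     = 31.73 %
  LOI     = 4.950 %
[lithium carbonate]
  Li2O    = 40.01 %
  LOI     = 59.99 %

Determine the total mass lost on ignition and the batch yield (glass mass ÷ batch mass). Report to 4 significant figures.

LOI loss = 12.13 t; glass = 184.0 t; yield = 93.81%

Intermediates are displayed (rounded to 4 significant figures) when written out — every computation maintains exact precision all the way through. Each reported result is rounded exactly once — derived quantities, which include ignition loss, totals, the yield, six oxide percentages, net glass mass, are carried at full float precision, as written in question or answer, from the weighed amounts at 184.0 t of glass.
Each material's LOI contribution:
  zircon sand: 11.04 × 0.001000 = 0.01104 t
  litharge: 6.773 × 0.001000 = 0.006773 t
  periclase: 27.81 × 0.01500 = 0.4171 t
  zinc white: 32.66 × 0.002000 = 0.06532 t
  talc: 107.3 × 0.04950 = 5.311 t
  lithium carbonate: 10.54 × 0.5999 = 6.323 t
Total LOI = 12.13 t
Glass = batch − LOI = 196.1 − 12.13 = 184.0 t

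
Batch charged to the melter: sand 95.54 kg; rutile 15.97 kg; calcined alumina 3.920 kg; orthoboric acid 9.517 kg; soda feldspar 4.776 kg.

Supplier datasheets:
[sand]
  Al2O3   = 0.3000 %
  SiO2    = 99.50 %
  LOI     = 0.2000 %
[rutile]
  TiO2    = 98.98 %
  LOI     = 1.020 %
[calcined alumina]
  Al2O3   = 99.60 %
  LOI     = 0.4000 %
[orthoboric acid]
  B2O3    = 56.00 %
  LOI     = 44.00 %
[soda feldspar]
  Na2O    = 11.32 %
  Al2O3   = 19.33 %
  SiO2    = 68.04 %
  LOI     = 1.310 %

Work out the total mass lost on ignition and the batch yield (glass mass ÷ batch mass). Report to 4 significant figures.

LOI loss = 4.620 kg; glass = 125.1 kg; yield = 96.44%

In-progress results are printed rounded off to 4 significant figures within the worked lines. All arithmetic carries full float precision end to end — each reported figure carries a single rounding; derived quantities, including the yield, glass mass, totals, the five compositions, LOI, are rebuilt starting from the weights at 125.1 kg of glass in exact precision, as quoted within the question or the answer.
Ignition loss by material:
  sand: 95.54 × 0.002000 = 0.1911 kg
  rutile: 15.97 × 0.01020 = 0.1629 kg
  calcined alumina: 3.920 × 0.004000 = 0.01568 kg
  orthoboric acid: 9.517 × 0.4400 = 4.187 kg
  soda feldspar: 4.776 × 0.01310 = 0.06257 kg
Total LOI = 4.620 kg
Glass = batch − LOI = 129.7 − 4.620 = 125.1 kg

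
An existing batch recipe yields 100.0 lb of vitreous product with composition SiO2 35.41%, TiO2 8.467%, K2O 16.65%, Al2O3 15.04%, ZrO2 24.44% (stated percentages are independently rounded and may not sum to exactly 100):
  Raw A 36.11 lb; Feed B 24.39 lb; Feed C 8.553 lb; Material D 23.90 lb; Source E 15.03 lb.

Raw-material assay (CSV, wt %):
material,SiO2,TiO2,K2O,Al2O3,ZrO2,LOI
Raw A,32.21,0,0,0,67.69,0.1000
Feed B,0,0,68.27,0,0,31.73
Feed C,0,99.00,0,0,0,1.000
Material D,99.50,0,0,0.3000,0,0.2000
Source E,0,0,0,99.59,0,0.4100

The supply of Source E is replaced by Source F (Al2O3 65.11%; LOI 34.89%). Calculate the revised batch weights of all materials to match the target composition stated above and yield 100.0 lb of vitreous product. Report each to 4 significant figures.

Values along the way appear, with 4-significant-digit rounding, when written out; each numeric step carries full float precision end to end; every reported value includes exactly one rounding; the derived quantities, including the yield, the five compositions, net glass mass, the totals, ignition loss, are rebuilt using the weight values for 100.0 lb of glass in exact precision, as written in the problem or the answer.
The oxide mass targets at 100.0 lb vitreous product:
  SiO2: 35.41% × 100.0 = 35.41 lb
  TiO2: 8.467% × 100.0 = 8.467 lb
  K2O: 16.65% × 100.0 = 16.65 lb
  Al2O3: 15.04% × 100.0 = 15.04 lb
  ZrO2: 24.44% × 100.0 = 24.44 lb
Per-oxide balance check on the weights just shown, for the quoted basis mass (sum by sum, the targets are met within answer rounding):
  SiO2: 36.11·0.3221 + 23.90·0.9950 = 35.41 lb (target 35.41 lb)
  TiO2: 8.553·0.9900 = 8.467 lb (target 8.467 lb)
  K2O: 24.39·0.6827 = 16.65 lb (target 16.65 lb)
  Al2O3: 23.90·0.003000 + 22.99·0.6511 = 15.04 lb (target 15.04 lb)
  ZrO2: 36.11·0.6769 = 24.44 lb (target 24.44 lb)
Mass balance on the glass: batch Σ − ignition loss = 100.0 lb (oxide target masses add up to 100.0 lb; versus the stated basis of 100.0 lb — deltas are rounding alone).
Total batch = Σ batch = 115.9 lb; Σ batch·LOI gives LOI loss = 15.93 lb; the yield ratio, glass ÷ batch: 86.26%.

Revised batch per 100.0 lb vitreous product:
  Raw A: 36.11 lb
  Feed B: 24.39 lb
  Feed C: 8.553 lb
  Material D: 23.90 lb
  Source F: 22.99 lb
Total batch = 115.9 lb; LOI loss = 15.93 lb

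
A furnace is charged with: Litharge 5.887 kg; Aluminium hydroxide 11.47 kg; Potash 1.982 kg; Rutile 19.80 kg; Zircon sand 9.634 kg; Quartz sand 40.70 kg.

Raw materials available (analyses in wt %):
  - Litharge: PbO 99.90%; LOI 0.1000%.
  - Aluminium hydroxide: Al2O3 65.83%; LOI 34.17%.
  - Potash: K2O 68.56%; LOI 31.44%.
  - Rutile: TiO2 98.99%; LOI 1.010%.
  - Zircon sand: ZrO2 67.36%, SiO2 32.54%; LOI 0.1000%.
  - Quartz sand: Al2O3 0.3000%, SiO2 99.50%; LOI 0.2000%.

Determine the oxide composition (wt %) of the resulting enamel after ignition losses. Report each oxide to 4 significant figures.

Values along the way are printed (rounded to four significant digits) as written; every computation runs at full float precision from first step to last — every reported figure is rounded exactly once; all derived quantities, which include yield, ignition loss, totals, net glass mass, the six compositions, are computed at full float precision, exactly as printed in problem or answer, using the weight values on 84.63 kg of glass.
Per-oxide mass from batch:
  TiO2: 19.80·0.9899 = 19.60 kg
  ZrO2: 9.634·0.6736 = 6.489 kg
  PbO: 5.887·0.9990 = 5.881 kg
  K2O: 1.982·0.6856 = 1.359 kg
  Al2O3: 11.47·0.6583 + 40.70·0.003000 = 7.673 kg
  SiO2: 9.634·0.3254 + 40.70·0.9950 = 43.63 kg
LOI: 5.887·0.001000 + 11.47·0.3417 + 1.982·0.3144 + 19.80·0.01010 + 9.634·0.001000 + 40.70·0.002000 = 4.839 kg
Glass mass = batch − LOI = 89.47 − 4.839 = 84.63 kg (= the summed oxide contributions)
wt % = oxide mass / glass mass × 100

Glass mass = 84.63 kg (batch 89.47 − LOI 4.839).
Composition: TiO2 23.16%, ZrO2 7.668%, PbO 6.949%, K2O 1.606%, Al2O3 9.066%, SiO2 51.55%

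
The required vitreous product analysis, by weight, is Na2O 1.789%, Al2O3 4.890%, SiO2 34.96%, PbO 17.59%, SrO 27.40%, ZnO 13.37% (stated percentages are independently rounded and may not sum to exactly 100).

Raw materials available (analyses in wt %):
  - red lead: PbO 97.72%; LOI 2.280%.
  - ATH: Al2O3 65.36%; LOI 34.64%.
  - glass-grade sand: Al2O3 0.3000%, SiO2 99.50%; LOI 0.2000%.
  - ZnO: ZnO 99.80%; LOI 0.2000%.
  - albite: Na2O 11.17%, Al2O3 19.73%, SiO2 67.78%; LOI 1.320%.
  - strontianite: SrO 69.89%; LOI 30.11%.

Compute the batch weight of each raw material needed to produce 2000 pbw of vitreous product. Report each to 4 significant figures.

Each numeric step holds exact precision in all steps; intermediates are displayed (rounded to 4 significant digits) when written out; a single rounding finalizes every reported value — derived quantities, which include LOI, net glass mass, the totals, the six compositions, the yield, are re-derived in full precision, exactly as shown in either problem or answer, from the weighed amounts on 2000 pbw of glass.
The oxide mass targets at 2000 pbw vitreous product:
  Na2O: 1.789% × 2000 = 35.78 pbw
  Al2O3: 4.890% × 2000 = 97.80 pbw
  SiO2: 34.96% × 2000 = 699.2 pbw
  PbO: 17.59% × 2000 = 351.8 pbw
  SrO: 27.40% × 2000 = 548.0 pbw
  ZnO: 13.37% × 2000 = 267.4 pbw
Per-oxide balance check working from each reported weight, for the quoted basis mass (summed amounts equal target values once rounding is allowed for):
  Na2O: 320.3·0.1117 = 35.78 pbw (target 35.78 pbw)
  Al2O3: 50.71·0.6536 + 484.5·0.003000 + 320.3·0.1973 = 97.79 pbw (target 97.80 pbw)
  SiO2: 484.5·0.9950 + 320.3·0.6778 = 699.2 pbw (target 699.2 pbw)
  PbO: 360.0·0.9772 = 351.8 pbw (target 351.8 pbw)
  SrO: 784.1·0.6989 = 548.0 pbw (target 548.0 pbw)
  ZnO: 267.9·0.9980 = 267.4 pbw (target 267.4 pbw)
Mass balance on the glass: net batch after ignition = 2000 pbw (targets for the oxides total 2000 pbw; with the basis standing at 2000 pbw — deltas are rounding alone).
Total batch = Σ batch = 2268 pbw; LOI removed, Σ of batch·LOI: 267.6 pbw; the yield ratio, glass ÷ batch: 88.20%.

Batch per 2000 pbw vitreous product:
  red lead: 360.0 pbw
  ATH: 50.71 pbw
  glass-grade sand: 484.5 pbw
  ZnO: 267.9 pbw
  albite: 320.3 pbw
  strontianite: 784.1 pbw
Total batch = 2268 pbw; LOI loss = 267.6 pbw; yield = 88.20%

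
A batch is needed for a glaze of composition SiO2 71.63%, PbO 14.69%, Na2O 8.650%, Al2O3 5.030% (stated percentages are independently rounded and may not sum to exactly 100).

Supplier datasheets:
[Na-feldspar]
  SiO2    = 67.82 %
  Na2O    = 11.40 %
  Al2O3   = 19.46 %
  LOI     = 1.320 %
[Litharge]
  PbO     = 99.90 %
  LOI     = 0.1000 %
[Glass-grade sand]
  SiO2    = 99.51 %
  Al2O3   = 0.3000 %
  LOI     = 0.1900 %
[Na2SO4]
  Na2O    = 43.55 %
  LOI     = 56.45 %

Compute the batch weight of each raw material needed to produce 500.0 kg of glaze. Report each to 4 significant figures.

The whole derivation maintains exact precision at all times; working values are shown rounded to 4 significant digits when written out. Every reported result carries a single rounding; the derived quantities are recomputed using the weight values for 500.0 kg of glass at exact precision (the four compositions, yield, totals, glass mass, LOI) exactly as shown in problem or answer.
Target masses of each oxide per 500.0 kg glaze:
  SiO2: 71.63% × 500.0 = 358.2 kg
  PbO: 14.69% × 500.0 = 73.45 kg
  Na2O: 8.650% × 500.0 = 43.25 kg
  Al2O3: 5.030% × 500.0 = 25.15 kg
Oxide-by-oxide audit from the weights as reported, against the basis in use (summed amounts equal target values net of answer rounding effects):
  SiO2: 125.0·0.6782 + 274.7·0.9951 = 358.1 kg (target 358.2 kg)
  PbO: 73.52·0.9990 = 73.45 kg (target 73.45 kg)
  Na2O: 125.0·0.1140 + 66.59·0.4355 = 43.25 kg (target 43.25 kg)
  Al2O3: 125.0·0.1946 + 274.7·0.003000 = 25.15 kg (target 25.15 kg)
Glass-mass closure: Σ batch − LOI loss = 500.0 kg (the targets, summed, come to 500.0 kg; the stated basis being 500.0 kg — a pure rounding effect).
Total batch = Σ batch = 539.8 kg; LOI loss = Σ batch·LOI = 39.84 kg; glass ÷ batch gives a yield of 92.62%.

Batch per 500.0 kg glaze:
  Na-feldspar: 125.0 kg
  Litharge: 73.52 kg
  Glass-grade sand: 274.7 kg
  Na2SO4: 66.59 kg
Total batch = 539.8 kg; LOI loss = 39.84 kg; yield = 92.62%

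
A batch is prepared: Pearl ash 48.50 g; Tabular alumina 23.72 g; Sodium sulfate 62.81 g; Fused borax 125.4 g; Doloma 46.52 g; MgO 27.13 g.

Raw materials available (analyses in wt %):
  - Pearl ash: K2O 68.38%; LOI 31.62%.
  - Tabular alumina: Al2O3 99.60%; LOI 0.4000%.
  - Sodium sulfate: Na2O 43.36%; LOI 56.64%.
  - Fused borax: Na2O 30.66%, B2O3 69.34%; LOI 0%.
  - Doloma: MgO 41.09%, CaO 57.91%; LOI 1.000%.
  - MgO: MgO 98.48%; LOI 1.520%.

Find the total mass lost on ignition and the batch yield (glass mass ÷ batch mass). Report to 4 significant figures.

In-progress results are displayed with 4-significant-figure rounding within the worked lines. The whole derivation maintains full precision at each step; each reported figure includes exactly one rounding — derived quantities (the yield, totals, net glass mass, ignition loss, six oxide percentages) are carried starting from the weights for 282.2 g of glass in full precision, exactly as shown in question or answer.
LOI of each material in turn:
  Pearl ash: 48.50 × 0.3162 = 15.34 g
  Tabular alumina: 23.72 × 0.004000 = 0.09488 g
  Sodium sulfate: 62.81 × 0.5664 = 35.58 g
  Fused borax: 125.4 × 0 = 0 g
  Doloma: 46.52 × 0.01000 = 0.4652 g
  MgO: 27.13 × 0.01520 = 0.4124 g
Total LOI = 51.88 g
Glass = batch − LOI = 334.1 − 51.88 = 282.2 g

LOI loss = 51.88 g; glass = 282.2 g; yield = 84.47%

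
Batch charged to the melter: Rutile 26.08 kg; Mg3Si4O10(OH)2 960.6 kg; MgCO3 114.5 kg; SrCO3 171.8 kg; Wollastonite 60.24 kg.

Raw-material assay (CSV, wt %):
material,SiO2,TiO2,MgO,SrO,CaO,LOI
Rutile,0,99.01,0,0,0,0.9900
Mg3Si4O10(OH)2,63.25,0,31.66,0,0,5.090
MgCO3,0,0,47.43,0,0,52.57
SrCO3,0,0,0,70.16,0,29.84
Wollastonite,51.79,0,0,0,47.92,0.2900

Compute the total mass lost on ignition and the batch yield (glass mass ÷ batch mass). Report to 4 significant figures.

The intermediate values are printed, rounded to 4 significant figures, in the working. Each numeric step runs at full precision from start to finish. Each reported number is rounded a single time. The derived quantities, including net glass mass, totals, LOI, five oxide percentages, yield, are re-derived from the weighed amounts for 1172 kg of glass at full precision, as given in the problem or answer text.
Material-by-material LOI:
  Rutile: 26.08 × 0.009900 = 0.2582 kg
  Mg3Si4O10(OH)2: 960.6 × 0.05090 = 48.89 kg
  MgCO3: 114.5 × 0.5257 = 60.19 kg
  SrCO3: 171.8 × 0.2984 = 51.27 kg
  Wollastonite: 60.24 × 0.002900 = 0.1747 kg
Total LOI = 160.8 kg
Glass = batch − LOI = 1333 − 160.8 = 1172 kg

LOI loss = 160.8 kg; glass = 1172 kg; yield = 87.94%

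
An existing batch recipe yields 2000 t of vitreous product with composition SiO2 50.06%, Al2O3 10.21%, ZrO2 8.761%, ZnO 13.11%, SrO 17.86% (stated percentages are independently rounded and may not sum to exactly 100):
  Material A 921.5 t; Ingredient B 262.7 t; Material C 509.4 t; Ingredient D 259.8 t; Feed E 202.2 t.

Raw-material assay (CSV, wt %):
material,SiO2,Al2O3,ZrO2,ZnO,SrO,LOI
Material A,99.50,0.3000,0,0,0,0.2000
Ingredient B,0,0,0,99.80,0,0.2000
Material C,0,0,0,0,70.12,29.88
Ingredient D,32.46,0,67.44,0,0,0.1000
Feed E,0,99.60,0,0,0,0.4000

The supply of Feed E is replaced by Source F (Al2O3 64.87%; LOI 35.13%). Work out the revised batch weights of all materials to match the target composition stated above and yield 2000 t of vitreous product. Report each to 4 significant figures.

Revised batch per 2000 t vitreous product:
  Material A: 921.5 t
  Ingredient B: 262.7 t
  Material C: 509.4 t
  Ingredient D: 259.8 t
  Source F: 310.5 t
Total batch = 2264 t; LOI loss = 263.9 t

All internal work holds full float precision end to end; intermediates are printed rounded off to 4 significant digits in the printout. A single rounding finalizes every reported result. Derived quantities, including glass mass, LOI, yield, the five compositions, totals, are re-derived from the batch weights on 2000 t of glass in exact precision, as written in problem or answer.
Target masses of each oxide per 2000 t vitreous product:
  SiO2: 50.06% × 2000 = 1001 t
  Al2O3: 10.21% × 2000 = 204.2 t
  ZrO2: 8.761% × 2000 = 175.2 t
  ZnO: 13.11% × 2000 = 262.2 t
  SrO: 17.86% × 2000 = 357.2 t
Sums-versus-targets review applying the batch weights above, on the stated basis (sum by sum, the targets are met within answer rounding):
  SiO2: 921.5·0.9950 + 259.8·0.3246 = 1001 t (target 1001 t)
  Al2O3: 921.5·0.003000 + 310.5·0.6487 = 204.2 t (target 204.2 t)
  ZrO2: 259.8·0.6744 = 175.2 t (target 175.2 t)
  ZnO: 262.7·0.9980 = 262.2 t (target 262.2 t)
  SrO: 509.4·0.7012 = 357.2 t (target 357.2 t)
Glass-mass sanity pass: total batch − LOI = 2000 t (the Σ of target masses is 2000 t; with the basis standing at 2000 t — gaps are rounding artifacts).
Batch total: Σ batch = 2264 t; LOI removed, Σ of batch·LOI: 263.9 t; the yield ratio, glass ÷ batch: 88.34%.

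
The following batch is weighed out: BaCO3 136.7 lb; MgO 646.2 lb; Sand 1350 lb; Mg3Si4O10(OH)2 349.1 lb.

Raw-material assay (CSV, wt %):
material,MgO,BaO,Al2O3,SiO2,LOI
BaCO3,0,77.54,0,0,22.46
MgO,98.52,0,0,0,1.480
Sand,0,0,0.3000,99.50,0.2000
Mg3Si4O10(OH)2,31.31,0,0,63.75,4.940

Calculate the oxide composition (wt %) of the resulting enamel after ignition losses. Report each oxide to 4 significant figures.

In-progress results are shown (rounded to four significant figures) across the worked steps; each numeric step runs at full float precision at all times; each reported result sees exactly one rounding — all derived quantities, which include the four compositions, glass mass, LOI, yield, the totals, are carried in full precision, as they appear in question or answer, from the weighed amounts at 2422 lb of glass.
Per-oxide mass from batch:
  MgO: 646.2·0.9852 + 349.1·0.3131 = 745.9 lb
  BaO: 136.7·0.7754 = 106.0 lb
  Al2O3: 1350·0.003000 = 4.050 lb
  SiO2: 1350·0.9950 + 349.1·0.6375 = 1566 lb
LOI: 136.7·0.2246 + 646.2·0.01480 + 1350·0.002000 + 349.1·0.04940 = 60.21 lb
batch − LOI leaves glass = 2482 − 60.21 = 2422 lb (= the summed oxide contributions)
percent share: oxide ÷ glass, ×100

Glass mass = 2422 lb (batch 2482 − LOI 60.21).
Composition: MgO 30.80%, BaO 4.377%, Al2O3 0.1672%, SiO2 64.65%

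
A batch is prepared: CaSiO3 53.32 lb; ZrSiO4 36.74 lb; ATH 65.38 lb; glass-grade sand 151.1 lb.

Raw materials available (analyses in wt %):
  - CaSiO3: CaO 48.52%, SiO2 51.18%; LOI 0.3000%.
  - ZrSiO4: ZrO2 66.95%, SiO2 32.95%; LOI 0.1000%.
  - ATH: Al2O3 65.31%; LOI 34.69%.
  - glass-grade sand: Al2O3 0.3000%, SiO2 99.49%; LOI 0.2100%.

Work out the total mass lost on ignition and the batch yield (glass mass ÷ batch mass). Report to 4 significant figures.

LOI loss = 23.19 lb; glass = 283.3 lb; yield = 92.43%

Full float precision is held from first step to last; intermediates are printed rounded to 4 significant digits alongside each step; each reported figure takes just one rounding; derived quantities are re-derived starting from the weights per 283.3 lb of glass at exact precision (ignition loss, glass mass, yield, the four compositions, totals) precisely as stated by the question or the answer.
Each material's LOI contribution:
  CaSiO3: 53.32 × 0.003000 = 0.1600 lb
  ZrSiO4: 36.74 × 0.001000 = 0.03674 lb
  ATH: 65.38 × 0.3469 = 22.68 lb
  glass-grade sand: 151.1 × 0.002100 = 0.3173 lb
Total LOI = 23.19 lb
Glass = batch − LOI = 306.5 − 23.19 = 283.3 lb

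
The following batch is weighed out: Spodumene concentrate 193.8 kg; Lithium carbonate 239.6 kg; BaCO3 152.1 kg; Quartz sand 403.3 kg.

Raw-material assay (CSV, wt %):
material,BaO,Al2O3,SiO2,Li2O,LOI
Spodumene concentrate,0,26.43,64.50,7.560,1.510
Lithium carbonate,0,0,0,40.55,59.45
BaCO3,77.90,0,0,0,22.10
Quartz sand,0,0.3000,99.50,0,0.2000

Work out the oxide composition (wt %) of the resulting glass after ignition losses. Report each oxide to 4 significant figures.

Mid-chain values are printed, rounded to four significant figures, within the worked lines. The working math maintains full precision through the solve — every reported number takes a single rounding; all derived quantities are carried in full precision (glass mass, LOI, the totals, four oxide percentages, the yield) starting from the weights at 809.0 kg of glass, precisely as stated by the problem or answer text.
Delivered oxide masses:
  BaO: 152.1·0.7790 = 118.5 kg
  Al2O3: 193.8·0.2643 + 403.3·0.003000 = 52.43 kg
  SiO2: 193.8·0.6450 + 403.3·0.9950 = 526.3 kg
  Li2O: 193.8·0.07560 + 239.6·0.4055 = 111.8 kg
LOI: 193.8·0.01510 + 239.6·0.5945 + 152.1·0.2210 + 403.3·0.002000 = 179.8 kg
The glass mass, total less LOI, = 988.8 − 179.8 = 809.0 kg (consistent with Σ oxide mass)
percent by weight: oxide/glass ×100

Glass mass = 809.0 kg (batch 988.8 − LOI 179.8).
Composition: BaO 14.65%, Al2O3 6.481%, SiO2 65.05%, Li2O 13.82%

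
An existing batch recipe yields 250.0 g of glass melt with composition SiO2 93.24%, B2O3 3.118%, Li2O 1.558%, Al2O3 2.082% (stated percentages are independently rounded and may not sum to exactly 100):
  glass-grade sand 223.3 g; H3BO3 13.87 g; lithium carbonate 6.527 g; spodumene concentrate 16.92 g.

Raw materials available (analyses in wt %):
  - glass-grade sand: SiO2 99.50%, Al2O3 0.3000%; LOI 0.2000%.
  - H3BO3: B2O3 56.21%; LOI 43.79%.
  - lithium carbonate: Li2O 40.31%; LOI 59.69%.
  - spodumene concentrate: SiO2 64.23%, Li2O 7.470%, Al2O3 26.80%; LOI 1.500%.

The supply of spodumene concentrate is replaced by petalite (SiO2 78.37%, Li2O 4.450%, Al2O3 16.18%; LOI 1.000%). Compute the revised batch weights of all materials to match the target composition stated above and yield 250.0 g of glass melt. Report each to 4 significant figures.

Each numeric step carries exact precision in all steps; in-progress results are displayed, rounded to four significant figures, on the page; each reported result is rounded once only — all derived quantities (the totals, four oxide percentages, the yield, LOI, glass mass) are carried at full precision using the weight values per 250.0 g of glass exactly as printed in problem or answer.
Oxide mass targets, per 250.0 g glass melt:
  SiO2: 93.24% × 250.0 = 233.1 g
  B2O3: 3.118% × 250.0 = 7.795 g
  Li2O: 1.558% × 250.0 = 3.895 g
  Al2O3: 2.082% × 250.0 = 5.205 g
Mass-balance tally per oxide per the reported batch figures, relative to the basis at hand (sum by sum, the targets are met inside rounding margins):
  SiO2: 212.0·0.9950 + 28.24·0.7837 = 233.1 g (target 233.1 g)
  B2O3: 13.87·0.5621 = 7.796 g (target 7.795 g)
  Li2O: 6.545·0.4031 + 28.24·0.04450 = 3.895 g (target 3.895 g)
  Al2O3: 212.0·0.003000 + 28.24·0.1618 = 5.205 g (target 5.205 g)
Glass-mass bookkeeping: total charge less LOI = 250.0 g (the targets, summed, come to 250.0 g; the stated basis being 250.0 g — deltas are rounding alone).
Total batch = Σ batch = 260.7 g; LOI removed, Σ of batch·LOI: 10.69 g; yield: glass divided by total = 95.90%.

Revised batch per 250.0 g glass melt:
  glass-grade sand: 212.0 g
  H3BO3: 13.87 g
  lithium carbonate: 6.545 g
  petalite: 28.24 g
Total batch = 260.7 g; LOI loss = 10.69 g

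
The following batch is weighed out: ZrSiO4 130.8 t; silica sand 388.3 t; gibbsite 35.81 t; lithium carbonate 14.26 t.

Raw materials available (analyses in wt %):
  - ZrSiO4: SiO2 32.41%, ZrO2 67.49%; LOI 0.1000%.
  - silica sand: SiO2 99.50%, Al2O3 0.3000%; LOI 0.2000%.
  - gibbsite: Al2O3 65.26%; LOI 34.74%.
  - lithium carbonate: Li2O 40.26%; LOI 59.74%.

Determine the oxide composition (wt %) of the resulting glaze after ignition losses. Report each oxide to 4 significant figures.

Glass mass = 547.3 t (batch 569.2 − LOI 21.87).
Composition: SiO2 78.34%, Al2O3 4.483%, Li2O 1.049%, ZrO2 16.13%

The whole derivation maintains exact precision throughout; in-progress results are printed rounded off to 4 significant figures on the page; every reported result takes exactly one rounding — the derived quantities, including ignition loss, net glass mass, the yield, four oxide percentages, totals, are rebuilt starting from the weights at 547.3 t of glass at full precision, as given in problem or answer.
Oxide-by-oxide delivered mass:
  SiO2: 130.8·0.3241 + 388.3·0.9950 = 428.8 t
  Al2O3: 388.3·0.003000 + 35.81·0.6526 = 24.53 t
  Li2O: 14.26·0.4026 = 5.741 t
  ZrO2: 130.8·0.6749 = 88.28 t
LOI: 130.8·0.001000 + 388.3·0.002000 + 35.81·0.3474 + 14.26·0.5974 = 21.87 t
Resulting glass, batch − LOI: 569.2 − 21.87 = 547.3 t (the oxide masses sum to this)
wt % = 100 × oxide mass / glass mass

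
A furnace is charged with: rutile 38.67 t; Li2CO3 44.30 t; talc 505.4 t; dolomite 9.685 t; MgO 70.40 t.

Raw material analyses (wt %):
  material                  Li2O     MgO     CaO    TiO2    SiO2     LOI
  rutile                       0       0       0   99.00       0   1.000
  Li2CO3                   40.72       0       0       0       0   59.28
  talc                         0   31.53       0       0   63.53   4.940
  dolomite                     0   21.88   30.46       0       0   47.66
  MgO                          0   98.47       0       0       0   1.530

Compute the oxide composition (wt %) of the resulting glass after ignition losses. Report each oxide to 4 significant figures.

Glass mass = 611.1 t (batch 668.5 − LOI 57.31).
Composition: Li2O 2.952%, MgO 37.76%, CaO 0.4827%, TiO2 6.264%, SiO2 52.54%

All internal work runs at exact precision at all times; the intermediate values are displayed, rounded to four significant digits, within the worked lines — exactly one rounding goes into each reported value — derived quantities are recomputed in full float precision (LOI, glass mass, the yield, five oxide percentages, the totals) using the weight values per 611.1 t of glass, as given in the problem or the answer.
Mass of each oxide from the mix:
  Li2O: 44.30·0.4072 = 18.04 t
  MgO: 505.4·0.3153 + 9.685·0.2188 + 70.40·0.9847 = 230.8 t
  CaO: 9.685·0.3046 = 2.950 t
  TiO2: 38.67·0.9900 = 38.28 t
  SiO2: 505.4·0.6353 = 321.1 t
LOI: 38.67·0.01000 + 44.30·0.5928 + 505.4·0.04940 + 9.685·0.4766 + 70.40·0.01530 = 57.31 t
Resulting glass, batch − LOI: 668.5 − 57.31 = 611.1 t (consistent with Σ oxide mass)
percent share: oxide ÷ glass, ×100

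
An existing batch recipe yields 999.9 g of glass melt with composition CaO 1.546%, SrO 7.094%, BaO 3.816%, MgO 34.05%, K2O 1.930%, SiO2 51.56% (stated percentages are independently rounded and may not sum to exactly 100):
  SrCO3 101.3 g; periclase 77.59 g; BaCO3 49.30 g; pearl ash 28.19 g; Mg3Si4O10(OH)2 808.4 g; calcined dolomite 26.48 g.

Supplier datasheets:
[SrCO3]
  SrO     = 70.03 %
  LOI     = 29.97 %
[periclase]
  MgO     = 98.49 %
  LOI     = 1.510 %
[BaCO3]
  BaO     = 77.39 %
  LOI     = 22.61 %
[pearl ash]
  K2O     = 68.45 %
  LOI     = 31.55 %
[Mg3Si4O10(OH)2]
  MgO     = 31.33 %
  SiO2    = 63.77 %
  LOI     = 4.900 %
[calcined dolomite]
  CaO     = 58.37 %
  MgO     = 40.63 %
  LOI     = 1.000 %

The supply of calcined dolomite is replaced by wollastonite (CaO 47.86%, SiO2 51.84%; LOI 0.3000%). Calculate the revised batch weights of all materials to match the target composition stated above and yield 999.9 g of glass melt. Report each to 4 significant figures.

Revised batch per 999.9 g glass melt:
  SrCO3: 101.3 g
  periclase: 96.87 g
  BaCO3: 49.30 g
  pearl ash: 28.19 g
  Mg3Si4O10(OH)2: 782.2 g
  wollastonite: 32.30 g
Total batch = 1090 g; LOI loss = 90.29 g

Values along the way are printed, rounded to four significant figures, as written. The working math maintains exact precision from start to finish. A single rounding completes every reported number; the derived quantities, which include net glass mass, the six compositions, LOI, the totals, yield, are carried in exact precision, as given in question or answer, starting from the weights on 999.9 g of glass.
Oxide mass targets, per 999.9 g glass melt:
  CaO: 1.546% × 999.9 = 15.46 g
  SrO: 7.094% × 999.9 = 70.93 g
  BaO: 3.816% × 999.9 = 38.16 g
  MgO: 34.05% × 999.9 = 340.5 g
  K2O: 1.930% × 999.9 = 19.30 g
  SiO2: 51.56% × 999.9 = 515.5 g
Balance tally, oxide-wise, with the batch weights as given, on the stated basis (sum by sum, the targets are met exact up to rounding of places):
  CaO: 32.30·0.4786 = 15.46 g (target 15.46 g)
  SrO: 101.3·0.7003 = 70.94 g (target 70.93 g)
  BaO: 49.30·0.7739 = 38.15 g (target 38.16 g)
  MgO: 96.87·0.9849 + 782.2·0.3133 = 340.5 g (target 340.5 g)
  K2O: 28.19·0.6845 = 19.30 g (target 19.30 g)
  SiO2: 782.2·0.6377 + 32.30·0.5184 = 515.6 g (target 515.5 g)
Glass-mass bookkeeping: net batch after ignition = 999.9 g (targets for the oxides total 999.9 g; the stated basis being 999.9 g — any gap is answer rounding).
Adding the batch up: Σ batch = 1090 g; LOI loss = Σ batch·LOI = 90.29 g; yield, glass over the total, = 91.72%.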